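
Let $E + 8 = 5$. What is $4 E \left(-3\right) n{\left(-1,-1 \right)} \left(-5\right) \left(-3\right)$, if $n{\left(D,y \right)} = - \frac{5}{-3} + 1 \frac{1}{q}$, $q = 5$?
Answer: $1008$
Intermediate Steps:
$E = -3$ ($E = -8 + 5 = -3$)
$n{\left(D,y \right)} = \frac{28}{15}$ ($n{\left(D,y \right)} = - \frac{5}{-3} + 1 \cdot \frac{1}{5} = \left(-5\right) \left(- \frac{1}{3}\right) + 1 \cdot \frac{1}{5} = \frac{5}{3} + \frac{1}{5} = \frac{28}{15}$)
$4 E \left(-3\right) n{\left(-1,-1 \right)} \left(-5\right) \left(-3\right) = 4 \left(-3\right) \left(-3\right) \frac{28}{15} \left(-5\right) \left(-3\right) = 4 \cdot 9 \cdot \frac{28}{15} \left(-5\right) \left(-3\right) = 4 \cdot \frac{84}{5} \left(-5\right) \left(-3\right) = \frac{336}{5} \left(-5\right) \left(-3\right) = \left(-336\right) \left(-3\right) = 1008$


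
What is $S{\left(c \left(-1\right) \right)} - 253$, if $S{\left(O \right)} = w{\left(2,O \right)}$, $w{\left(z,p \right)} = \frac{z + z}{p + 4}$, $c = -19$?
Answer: $- \frac{5815}{23} \approx -252.83$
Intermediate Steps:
$w{\left(z,p \right)} = \frac{2 z}{4 + p}$
$S{\left(O \right)} = \frac{4}{4 + O}$ ($S{\left(O \right)} = 2 \cdot 2 \frac{1}{4 + O} = \frac{4}{4 + O}$)
$S{\left(c \left(-1\right) \right)} - 253 = \frac{4}{4 - -19} - 253 = \frac{4}{4 + 19} - 253 = \frac{4}{23} - 253 = - \frac{5815}{23}$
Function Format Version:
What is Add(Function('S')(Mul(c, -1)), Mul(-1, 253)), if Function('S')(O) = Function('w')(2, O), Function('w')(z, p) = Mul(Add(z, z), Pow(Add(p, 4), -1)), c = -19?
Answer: Rational(-5815, 23) ≈ -252.83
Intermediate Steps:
Function('w')(z, p) = Mul(2, z, Pow(Add(4, p), -1)) (Function('w')(z, p) = Mul(Mul(2, z), Pow(Add(4, p), -1)) = Mul(2, z, Pow(Add(4, p), -1)))
Function('S')(O) = Mul(4, Pow(Add(4, O), -1)) (Function('S')(O) = Mul(2, 2, Pow(Add(4, O), -1)) = Mul(4, Pow(Add(4, O), -1)))
Add(Function('S')(Mul(c, -1)), Mul(-1, 253)) = Add(Mul(4, Pow(Add(4, Mul(-19, -1)), -1)), Mul(-1, 253)) = Add(Mul(4, Pow(Add(4, 19), -1)), -253) = Add(Mul(4, Pow(23, -1)), -253) = Add(Mul(4, Rational(1, 23)), -253) = Add(Rational(4, 23), -253) = Rational(-5815, 23)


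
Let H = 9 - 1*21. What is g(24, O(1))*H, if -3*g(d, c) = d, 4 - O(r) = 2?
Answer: 96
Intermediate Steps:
O(r) = 2 (O(r) = 4 - 1*2 = 4 - 2 = 2)
g(d, c) = -d/3
H = -12 (H = 9 - 21 = -12)
g(24, O(1))*H = -⅓*24*(-12) = -8*(-12) = 96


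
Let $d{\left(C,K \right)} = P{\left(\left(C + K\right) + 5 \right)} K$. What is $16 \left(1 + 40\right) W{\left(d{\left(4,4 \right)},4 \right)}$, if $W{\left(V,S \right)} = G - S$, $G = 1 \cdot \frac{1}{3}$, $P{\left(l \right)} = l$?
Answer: $- \frac{7216}{3} \approx -2405.3$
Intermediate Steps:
$G = \frac{1}{3}$ ($G = 1 \cdot \frac{1}{3} = \frac{1}{3} \approx 0.33333$)
$d{\left(C,K \right)} = K \left(5 + C + K\right)$ ($d{\left(C,K \right)} = \left(\left(C + K\right) + 5\right) K = \left(5 + C + K\right) K = K \left(5 + C + K\right)$)
$W{\left(V,S \right)} = \frac{1}{3} - S$
$16 \left(1 + 40\right) W{\left(d{\left(4,4 \right)},4 \right)} = 16 \left(1 + 40\right) \left(\frac{1}{3} - 4\right) = 16 \cdot 41 \left(\frac{1}{3} - 4\right) = 656 \left(- \frac{11}{3}\right) = - \frac{7216}{3}$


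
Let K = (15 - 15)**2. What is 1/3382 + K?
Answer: 1/3382 ≈ 0.00029568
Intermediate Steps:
K = 0 (K = 0**2 = 0)
1/3382 + K = 1/3382 + 0 = 1/3382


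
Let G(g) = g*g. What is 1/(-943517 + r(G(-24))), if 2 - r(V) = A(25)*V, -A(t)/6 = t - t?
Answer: -1/943515 ≈ -1.0599e-6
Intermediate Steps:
G(g) = g²
A(t) = 0 (A(t) = -6*(t - t) = -6*0 = 0)
r(V) = 2 (r(V) = 2 - 0*V = 2 - 1*0 = 2 + 0 = 2)
1/(-943517 + r(G(-24))) = 1/(-943517 + 2) = 1/(-943515) = -1/943515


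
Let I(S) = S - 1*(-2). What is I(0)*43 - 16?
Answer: 70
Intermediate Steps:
I(S) = 2 + S (I(S) = S + 2 = 2 + S)
I(0)*43 - 16 = (2 + 0)*43 - 16 = 2*43 - 16 = 86 - 16 = 70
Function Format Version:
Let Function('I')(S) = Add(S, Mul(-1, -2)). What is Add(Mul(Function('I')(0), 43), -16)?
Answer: 70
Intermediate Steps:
Function('I')(S) = Add(2, S) (Function('I')(S) = Add(S, 2) = Add(2, S))
Add(Mul(Function('I')(0), 43), -16) = Add(Mul(Add(2, 0), 43), -16) = Add(Mul(2, 43), -16) = Add(86, -16) = 70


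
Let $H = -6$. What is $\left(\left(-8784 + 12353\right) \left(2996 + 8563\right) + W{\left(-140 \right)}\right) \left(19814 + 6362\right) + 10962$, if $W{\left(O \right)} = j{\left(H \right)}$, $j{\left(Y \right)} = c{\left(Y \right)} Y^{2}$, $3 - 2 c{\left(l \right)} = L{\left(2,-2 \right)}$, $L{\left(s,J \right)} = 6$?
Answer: $1079865159954$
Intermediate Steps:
$c{\left(l \right)} = - \frac{3}{2}$ ($c{\left(l \right)} = \frac{3}{2} - 3 = - \frac{3}{2}$)
$j{\left(Y \right)} = - \frac{3 Y^{2}}{2}$
$W{\left(O \right)} = -54$ ($W{\left(O \right)} = - \frac{3 \left(-6\right)^{2}}{2} = \left(- \frac{3}{2}\right) 36 = -54$)
$\left(\left(-8784 + 12353\right) \left(2996 + 8563\right) + W{\left(-140 \right)}\right) \left(19814 + 6362\right) + 10962 = \left(\left(-8784 + 12353\right) \left(2996 + 8563\right) - 54\right) \left(19814 + 6362\right) + 10962 = \left(3569 \cdot 11559 - 54\right) 26176 + 10962 = \left(41254071 - 54\right) 26176 + 10962 = 41254017 \cdot 26176 + 10962 = 1079865148992 + 10962 = 1079865159954$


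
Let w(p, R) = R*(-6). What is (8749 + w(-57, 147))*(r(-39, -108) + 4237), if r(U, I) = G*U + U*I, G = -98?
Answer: 96535957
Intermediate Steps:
w(p, R) = -6*R
r(U, I) = -98*U + I*U (r(U, I) = -98*U + U*I = -98*U + I*U)
(8749 + w(-57, 147))*(r(-39, -108) + 4237) = (8749 - 6*147)*(-39*(-98 - 108) + 4237) = (8749 - 882)*(-39*(-206) + 4237) = 7867*(8034 + 4237) = 7867*12271 = 96535957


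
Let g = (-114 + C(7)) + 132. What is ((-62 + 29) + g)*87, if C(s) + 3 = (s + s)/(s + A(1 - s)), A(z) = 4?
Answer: -16008/11 ≈ -1455.3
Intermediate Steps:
C(s) = -3 + 2*s/(4 + s) (C(s) = -3 + (s + s)/(s + 4) = -3 + (2*s)/(4 + s) = -3 + 2*s/(4 + s))
g = 179/11 (g = (-114 + (-12 - 1*7)/(4 + 7)) + 132 = (-114 + (-12 - 7)/11) + 132 = (-114 + (1/11)*(-19)) + 132 = (-114 - 19/11) + 132 = -1273/11 + 132 = 179/11 ≈ 16.273)
((-62 + 29) + g)*87 = ((-62 + 29) + 179/11)*87 = (-33 + 179/11)*87 = -184/11*87 = -16008/11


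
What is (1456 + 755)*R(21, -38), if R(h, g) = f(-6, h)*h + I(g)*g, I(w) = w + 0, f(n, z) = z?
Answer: 4167735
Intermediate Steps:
I(w) = w
R(h, g) = g² + h² (R(h, g) = h*h + g*g = h² + g² = g² + h²)
(1456 + 755)*R(21, -38) = (1456 + 755)*((-38)² + 21²) = 2211*(1444 + 441) = 2211*1885 = 4167735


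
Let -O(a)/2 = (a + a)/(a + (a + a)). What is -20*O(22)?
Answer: 80/3 ≈ 26.667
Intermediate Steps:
O(a) = -4/3 (O(a) = -2*(a + a)/(a + (a + a)) = -2*2*a/(a + 2*a) = -2*2*a/(3*a) = -2*2*a*1/(3*a) = -2*2/3 = -4/3)
-20*O(22) = -20*(-4/3) = 80/3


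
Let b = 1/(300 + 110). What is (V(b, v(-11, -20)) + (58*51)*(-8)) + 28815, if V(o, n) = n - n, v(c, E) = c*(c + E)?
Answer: 5151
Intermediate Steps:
b = 1/410 ≈ 0.0024390
v(c, E) = c*(E + c)
V(o, n) = 0
(V(b, v(-11, -20)) + (58*51)*(-8)) + 28815 = (0 + (58*51)*(-8)) + 28815 = (0 + 2958*(-8)) + 28815 = (0 - 23664) + 28815 = -23664 + 28815 = 5151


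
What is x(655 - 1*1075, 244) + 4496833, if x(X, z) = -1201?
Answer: 4495632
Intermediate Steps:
x(655 - 1*1075, 244) + 4496833 = -1201 + 4496833 = 4495632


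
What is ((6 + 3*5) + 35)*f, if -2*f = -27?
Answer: 756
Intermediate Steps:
f = 27/2 (f = -1/2*(-27) = 27/2 ≈ 13.500)
((6 + 3*5) + 35)*f = ((6 + 3*5) + 35)*(27/2) = ((6 + 15) + 35)*(27/2) = (21 + 35)*(27/2) = 56*(27/2) = 756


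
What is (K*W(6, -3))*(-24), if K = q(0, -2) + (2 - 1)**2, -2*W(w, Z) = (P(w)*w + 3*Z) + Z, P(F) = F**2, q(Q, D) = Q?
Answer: 2448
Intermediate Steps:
W(w, Z) = -2*Z - w**3/2 (W(w, Z) = -((w**2*w + 3*Z) + Z)/2 = -((w**3 + 3*Z) + Z)/2 = -(w**3 + 4*Z)/2 = -2*Z - w**3/2)
K = 1 (K = 0 + (2 - 1)**2 = 0 + 1**2 = 0 + 1 = 1)
(K*W(6, -3))*(-24) = (1*(-2*(-3) - 1/2*6**3))*(-24) = (1*(6 - 1/2*216))*(-24) = (1*(6 - 108))*(-24) = (1*(-102))*(-24) = -102*(-24) = 2448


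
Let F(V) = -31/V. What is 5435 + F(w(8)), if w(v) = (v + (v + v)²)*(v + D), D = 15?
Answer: 33001289/6072 ≈ 5435.0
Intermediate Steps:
w(v) = (15 + v)*(v + 4*v²) (w(v) = (v + (v + v)²)*(v + 15) = (v + (2*v)²)*(15 + v) = (v + 4*v²)*(15 + v) = (15 + v)*(v + 4*v²))
5435 + F(w(8)) = 5435 - 31*1/(8*(15 + 4*8² + 61*8)) = 5435 - 31*1/(8*(15 + 4*64 + 488)) = 5435 - 31*1/(8*(15 + 256 + 488)) = 5435 - 31/(8*759) = 5435 - 31/6072 = 33001289/6072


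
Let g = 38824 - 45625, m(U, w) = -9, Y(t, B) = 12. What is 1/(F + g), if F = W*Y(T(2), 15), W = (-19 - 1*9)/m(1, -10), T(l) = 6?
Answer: -3/20291 ≈ -0.00014785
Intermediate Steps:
g = -6801
W = 28/9 (W = (-19 - 1*9)/(-9) = (-19 - 9)*(-⅑) = -28*(-⅑) = 28/9 ≈ 3.1111)
F = 112/3 (F = (28/9)*12 = 112/3 ≈ 37.333)
1/(F + g) = 1/(112/3 - 6801) = 1/(-20291/3) = -3/20291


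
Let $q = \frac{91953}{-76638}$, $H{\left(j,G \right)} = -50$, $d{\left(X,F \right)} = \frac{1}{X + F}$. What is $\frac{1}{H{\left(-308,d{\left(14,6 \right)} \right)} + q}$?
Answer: $- \frac{25546}{1307951} \approx -0.019531$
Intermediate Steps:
$d{\left(X,F \right)} = \frac{1}{F + X}$
$q = - \frac{30651}{25546}$ ($q = 91953 \left(- \frac{1}{76638}\right) = - \frac{30651}{25546} \approx -1.1998$)
$\frac{1}{H{\left(-308,d{\left(14,6 \right)} \right)} + q} = \frac{1}{-50 - \frac{30651}{25546}} = \frac{1}{- \frac{1307951}{25546}} = - \frac{25546}{1307951}$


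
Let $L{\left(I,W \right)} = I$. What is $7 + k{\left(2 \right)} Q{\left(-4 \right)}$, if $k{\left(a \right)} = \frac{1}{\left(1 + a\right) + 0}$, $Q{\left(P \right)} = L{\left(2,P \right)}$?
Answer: $\frac{23}{3} \approx 7.6667$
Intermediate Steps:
$Q{\left(P \right)} = 2$
$k{\left(a \right)} = \frac{1}{1 + a}$
$7 + k{\left(2 \right)} Q{\left(-4 \right)} = 7 + \frac{1}{1 + 2} \cdot 2 = 7 + \frac{1}{3} \cdot 2 = 7 + \frac{2}{3} = \frac{23}{3}$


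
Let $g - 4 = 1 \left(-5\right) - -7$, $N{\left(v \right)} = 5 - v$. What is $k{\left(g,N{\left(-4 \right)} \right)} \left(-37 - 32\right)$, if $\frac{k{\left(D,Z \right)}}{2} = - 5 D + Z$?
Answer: $2898$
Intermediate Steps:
$g = 6$ ($g = 4 + \left(1 \left(-5\right) - -7\right) = 4 + \left(-5 + 7\right) = 4 + 2 = 6$)
$k{\left(D,Z \right)} = - 10 D + 2 Z$ ($k{\left(D,Z \right)} = 2 \left(- 5 D + Z\right) = 2 \left(Z - 5 D\right) = - 10 D + 2 Z$)
$k{\left(g,N{\left(-4 \right)} \right)} \left(-37 - 32\right) = \left(\left(-10\right) 6 + 2 \left(5 - -4\right)\right) \left(-37 - 32\right) = \left(-60 + 2 \left(5 + 4\right)\right) \left(-37 - 32\right) = \left(-60 + 2 \cdot 9\right) \left(-69\right) = \left(-60 + 18\right) \left(-69\right) = \left(-42\right) \left(-69\right) = 2898$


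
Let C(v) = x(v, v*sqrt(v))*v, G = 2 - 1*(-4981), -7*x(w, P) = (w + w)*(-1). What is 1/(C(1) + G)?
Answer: 7/34883 ≈ 0.00020067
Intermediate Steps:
x(w, P) = 2*w/7 (x(w, P) = -(w + w)*(-1)/7 = -2*w*(-1)/7 = -(-2)*w/7 = 2*w/7)
G = 4983 (G = 2 + 4981 = 4983)
C(v) = 2*v**2/7 (C(v) = (2*v/7)*v = 2*v**2/7)
1/(C(1) + G) = 1/((2/7)*1**2 + 4983) = 1/((2/7)*1 + 4983) = 1/(2/7 + 4983) = 1/(34883/7) = 7/34883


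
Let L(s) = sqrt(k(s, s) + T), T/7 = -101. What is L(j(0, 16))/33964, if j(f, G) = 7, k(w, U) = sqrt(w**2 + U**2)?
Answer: sqrt(-707 + 7*sqrt(2))/33964 ≈ 0.00077737*I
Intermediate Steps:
k(w, U) = sqrt(U**2 + w**2)
T = -707 (T = 7*(-101) = -707)
L(s) = sqrt(-707 + sqrt(2)*sqrt(s**2)) (L(s) = sqrt(sqrt(s**2 + s**2) - 707) = sqrt(sqrt(2*s**2) - 707) = sqrt(sqrt(2)*sqrt(s**2) - 707) = sqrt(-707 + sqrt(2)*sqrt(s**2)))
L(j(0, 16))/33964 = sqrt(-707 + sqrt(2)*sqrt(7**2))/33964 = sqrt(-707 + sqrt(2)*sqrt(49))*(1/33964) = sqrt(-707 + sqrt(2)*7)*(1/33964) = sqrt(-707 + 7*sqrt(2))*(1/33964) = sqrt(-707 + 7*sqrt(2))/33964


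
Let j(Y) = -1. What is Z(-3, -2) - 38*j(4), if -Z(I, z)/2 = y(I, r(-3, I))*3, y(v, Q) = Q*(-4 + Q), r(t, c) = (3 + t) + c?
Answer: -88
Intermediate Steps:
r(t, c) = 3 + c + t
Z(I, z) = -6*I*(-4 + I) (Z(I, z) = -2*(3 + I - 3)*(-4 + (3 + I - 3))*3 = -2*I*(-4 + I)*3 = -6*I*(-4 + I))
Z(-3, -2) - 38*j(4) = 6*(-3)*(4 - 1*(-3)) - 38*(-1) = 6*(-3)*(4 + 3) + 38 = 6*(-3)*7 + 38 = -126 + 38 = -88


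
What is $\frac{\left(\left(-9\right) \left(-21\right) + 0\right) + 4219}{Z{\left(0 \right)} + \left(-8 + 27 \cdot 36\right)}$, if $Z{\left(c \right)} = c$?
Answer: $\frac{1102}{241} \approx 4.5726$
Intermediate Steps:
$\frac{\left(\left(-9\right) \left(-21\right) + 0\right) + 4219}{Z{\left(0 \right)} + \left(-8 + 27 \cdot 36\right)} = \frac{\left(\left(-9\right) \left(-21\right) + 0\right) + 4219}{0 + \left(-8 + 27 \cdot 36\right)} = \frac{\left(189 + 0\right) + 4219}{0 + \left(-8 + 972\right)} = \frac{189 + 4219}{0 + 964} = \frac{4408}{964} = 4408 \cdot \frac{1}{964} = \frac{1102}{241}$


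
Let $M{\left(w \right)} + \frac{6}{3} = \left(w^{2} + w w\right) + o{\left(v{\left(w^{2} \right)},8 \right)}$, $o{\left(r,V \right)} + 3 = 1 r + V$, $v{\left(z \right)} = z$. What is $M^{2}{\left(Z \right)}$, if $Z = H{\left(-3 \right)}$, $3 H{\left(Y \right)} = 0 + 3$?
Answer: $36$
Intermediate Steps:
$o{\left(r,V \right)} = -3 + V + r$ ($o{\left(r,V \right)} = -3 + \left(1 r + V\right) = -3 + \left(r + V\right) = -3 + \left(V + r\right) = -3 + V + r$)
$H{\left(Y \right)} = 1$ ($H{\left(Y \right)} = \frac{0 + 3}{3} = \frac{1}{3} \cdot 3 = 1$)
$Z = 1$
$M{\left(w \right)} = 3 + 3 w^{2}$ ($M{\left(w \right)} = -2 + \left(\left(w^{2} + w w\right) + \left(-3 + 8 + w^{2}\right)\right) = -2 + \left(\left(w^{2} + w^{2}\right) + \left(5 + w^{2}\right)\right) = -2 + \left(2 w^{2} + \left(5 + w^{2}\right)\right) = -2 + \left(5 + 3 w^{2}\right) = 3 + 3 w^{2}$)
$M^{2}{\left(Z \right)} = \left(3 + 3 \cdot 1^{2}\right)^{2} = \left(3 + 3 \cdot 1\right)^{2} = \left(3 + 3\right)^{2} = 6^{2} = 36$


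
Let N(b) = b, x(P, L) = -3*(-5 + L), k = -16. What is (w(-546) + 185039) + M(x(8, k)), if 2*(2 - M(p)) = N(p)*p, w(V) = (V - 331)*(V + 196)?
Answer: 980013/2 ≈ 4.9001e+5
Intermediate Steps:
w(V) = (-331 + V)*(196 + V)
x(P, L) = 15 - 3*L
M(p) = 2 - p²/2 (M(p) = 2 - p*p/2 = 2 - p²/2)
(w(-546) + 185039) + M(x(8, k)) = ((-64876 + (-546)² - 135*(-546)) + 185039) + (2 - (15 - 3*(-16))²/2) = ((-64876 + 298116 + 73710) + 185039) + (2 - (15 + 48)²/2) = (306950 + 185039) + (2 - ½*63²) = 491989 + (2 - ½*3969) = 491989 + (2 - 3969/2) = 491989 - 3965/2 = 980013/2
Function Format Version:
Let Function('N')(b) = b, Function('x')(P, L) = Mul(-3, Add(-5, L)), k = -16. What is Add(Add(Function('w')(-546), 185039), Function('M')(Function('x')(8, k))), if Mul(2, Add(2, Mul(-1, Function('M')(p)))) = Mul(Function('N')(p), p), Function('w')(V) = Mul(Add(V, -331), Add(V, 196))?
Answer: Rational(980013, 2) ≈ 4.9001e+5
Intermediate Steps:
Function('w')(V) = Mul(Add(-331, V), Add(196, V))
Function('x')(P, L) = Add(15, Mul(-3, L))
Function('M')(p) = Add(2, Mul(Rational(-1, 2), Pow(p, 2))) (Function('M')(p) = Add(2, Mul(Rational(-1, 2), Mul(p, p))) = Add(2, Mul(Rational(-1, 2), Pow(p, 2))))
Add(Add(Function('w')(-546), 185039), Function('M')(Function('x')(8, k))) = Add(Add(Add(-64876, Pow(-546, 2), Mul(-135, -546)), 185039), Add(2, Mul(Rational(-1, 2), Pow(Add(15, Mul(-3, -16)), 2)))) = Add(Add(Add(-64876, 298116, 73710), 185039), Add(2, Mul(Rational(-1, 2), Pow(Add(15, 48), 2)))) = Add(Add(306950, 185039), Add(2, Mul(Rational(-1, 2), Pow(63, 2)))) = Add(491989, Add(2, Mul(Rational(-1, 2), 3969))) = Add(491989, Add(2, Rational(-3969, 2))) = Add(491989, Rational(-3965, 2)) = Rational(980013, 2)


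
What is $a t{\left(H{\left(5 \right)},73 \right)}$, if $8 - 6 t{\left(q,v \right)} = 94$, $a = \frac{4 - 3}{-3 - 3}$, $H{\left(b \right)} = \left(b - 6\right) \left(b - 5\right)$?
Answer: $\frac{43}{18} \approx 2.3889$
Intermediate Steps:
$H{\left(b \right)} = \left(-6 + b\right) \left(-5 + b\right)$
$a = - \frac{1}{6}$ ($a = 1 \frac{1}{-6} = 1 \left(- \frac{1}{6}\right) = - \frac{1}{6} \approx -0.16667$)
$t{\left(q,v \right)} = - \frac{43}{3}$ ($t{\left(q,v \right)} = \frac{4}{3} - \frac{47}{3} = - \frac{43}{3}$)
$a t{\left(H{\left(5 \right)},73 \right)} = \left(- \frac{1}{6}\right) \left(- \frac{43}{3}\right) = \frac{43}{18}$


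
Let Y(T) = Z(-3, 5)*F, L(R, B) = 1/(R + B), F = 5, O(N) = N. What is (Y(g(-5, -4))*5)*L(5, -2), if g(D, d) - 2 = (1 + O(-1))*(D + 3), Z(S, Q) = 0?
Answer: 0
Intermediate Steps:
g(D, d) = 2 (g(D, d) = 2 + (1 - 1)*(D + 3) = 2 + 0*(3 + D) = 2 + 0 = 2)
L(R, B) = 1/(B + R)
Y(T) = 0 (Y(T) = 0*5 = 0)
(Y(g(-5, -4))*5)*L(5, -2) = (0*5)/(-2 + 5) = 0/3 = 0*(1/3) = 0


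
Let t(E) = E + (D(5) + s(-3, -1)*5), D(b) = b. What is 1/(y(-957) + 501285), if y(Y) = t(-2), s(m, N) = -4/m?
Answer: 3/1503884 ≈ 1.9948e-6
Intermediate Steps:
t(E) = 35/3 + E (t(E) = E + (5 - 4/(-3)*5) = E + (5 - 4*(-⅓)*5) = E + (5 + (4/3)*5) = E + (5 + 20/3) = E + 35/3 = 35/3 + E)
y(Y) = 29/3 (y(Y) = 35/3 - 2 = 29/3)
1/(y(-957) + 501285) = 1/(29/3 + 501285) = 1/(1503884/3) = 3/1503884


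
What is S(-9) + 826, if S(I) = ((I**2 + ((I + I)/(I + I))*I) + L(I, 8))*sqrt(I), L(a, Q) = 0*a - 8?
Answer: 826 + 192*I ≈ 826.0 + 192.0*I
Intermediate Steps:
L(a, Q) = -8 (L(a, Q) = 0 - 8 = -8)
S(I) = sqrt(I)*(-8 + I + I**2) (S(I) = ((I**2 + ((I + I)/(I + I))*I) - 8)*sqrt(I) = ((I**2 + ((2*I)/((2*I)))*I) - 8)*sqrt(I) = ((I**2 + ((2*I)*(1/(2*I)))*I) - 8)*sqrt(I) = ((I**2 + 1*I) - 8)*sqrt(I) = ((I**2 + I) - 8)*sqrt(I) = ((I + I**2) - 8)*sqrt(I) = (-8 + I + I**2)*sqrt(I) = sqrt(I)*(-8 + I + I**2))
S(-9) + 826 = sqrt(-9)*(-8 - 9 + (-9)**2) + 826 = (3*I)*(-8 - 9 + 81) + 826 = (3*I)*64 + 826 = 192*I + 826 = 826 + 192*I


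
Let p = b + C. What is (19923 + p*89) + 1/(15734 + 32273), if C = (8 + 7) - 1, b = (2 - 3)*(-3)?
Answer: 1029078053/48007 ≈ 21436.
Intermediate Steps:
b = 3 (b = -1*(-3) = 3)
C = 14 (C = 15 - 1 = 14)
p = 17 (p = 3 + 14 = 17)
(19923 + p*89) + 1/(15734 + 32273) = (19923 + 17*89) + 1/(15734 + 32273) = (19923 + 1513) + 1/48007 = 21436 + 1/48007 = 1029078053/48007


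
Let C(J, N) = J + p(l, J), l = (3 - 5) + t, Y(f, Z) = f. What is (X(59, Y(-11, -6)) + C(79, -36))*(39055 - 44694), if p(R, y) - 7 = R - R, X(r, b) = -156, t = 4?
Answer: 394730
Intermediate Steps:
l = 2 (l = (3 - 5) + 4 = -2 + 4 = 2)
p(R, y) = 7 (p(R, y) = 7 + (R - R) = 7 + 0 = 7)
C(J, N) = 7 + J (C(J, N) = J + 7 = 7 + J)
(X(59, Y(-11, -6)) + C(79, -36))*(39055 - 44694) = (-156 + (7 + 79))*(39055 - 44694) = (-156 + 86)*(-5639) = -70*(-5639) = 394730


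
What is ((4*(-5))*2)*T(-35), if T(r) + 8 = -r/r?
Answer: 360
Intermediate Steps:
T(r) = -9 (T(r) = -8 - r/r = -8 - 1*1 = -8 - 1 = -9)
((4*(-5))*2)*T(-35) = ((4*(-5))*2)*(-9) = -20*2*(-9) = -40*(-9) = 360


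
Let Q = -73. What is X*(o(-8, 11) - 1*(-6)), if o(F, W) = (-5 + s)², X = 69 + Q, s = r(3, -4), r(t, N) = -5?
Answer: -424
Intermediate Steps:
s = -5
X = -4 (X = 69 - 73 = -4)
o(F, W) = 100 (o(F, W) = (-5 - 5)² = (-10)² = 100)
X*(o(-8, 11) - 1*(-6)) = -4*(100 - 1*(-6)) = -4*(100 + 6) = -4*106 = -424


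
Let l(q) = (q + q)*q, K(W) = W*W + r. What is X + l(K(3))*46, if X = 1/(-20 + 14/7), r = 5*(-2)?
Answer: 1655/18 ≈ 91.944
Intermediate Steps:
r = -10
K(W) = -10 + W**2 (K(W) = W*W - 10 = W**2 - 10 = -10 + W**2)
X = -1/18 (X = 1/(-20 + 14*(1/7)) = 1/(-20 + 2) = 1/(-18) = -1/18 ≈ -0.055556)
l(q) = 2*q**2 (l(q) = (2*q)*q = 2*q**2)
X + l(K(3))*46 = -1/18 + (2*(-10 + 3**2)**2)*46 = -1/18 + (2*(-10 + 9)**2)*46 = -1/18 + (2*(-1)**2)*46 = -1/18 + (2*1)*46 = -1/18 + 2*46 = -1/18 + 92 = 1655/18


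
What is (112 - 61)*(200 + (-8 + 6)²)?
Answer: 10404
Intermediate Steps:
(112 - 61)*(200 + (-8 + 6)²) = 51*(200 + (-2)²) = 51*(200 + 4) = 51*204 = 10404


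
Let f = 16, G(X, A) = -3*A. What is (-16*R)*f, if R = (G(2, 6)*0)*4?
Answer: 0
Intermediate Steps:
R = 0 (R = (-3*6*0)*4 = -18*0*4 = 0*4 = 0)
(-16*R)*f = -16*0*16 = 0*16 = 0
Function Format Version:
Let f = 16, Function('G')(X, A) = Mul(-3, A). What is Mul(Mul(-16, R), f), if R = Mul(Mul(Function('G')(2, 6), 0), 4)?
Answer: 0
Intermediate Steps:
R = 0 (R = Mul(Mul(Mul(-3, 6), 0), 4) = Mul(Mul(-18, 0), 4) = Mul(0, 4) = 0)
Mul(Mul(-16, R), f) = Mul(Mul(-16, 0), 16) = Mul(0, 16) = 0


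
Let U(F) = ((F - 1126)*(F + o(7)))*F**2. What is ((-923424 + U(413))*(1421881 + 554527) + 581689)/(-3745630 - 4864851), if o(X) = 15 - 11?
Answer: 100232877672648095/8610481 ≈ 1.1641e+10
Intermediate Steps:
o(X) = 4
U(F) = F**2*(-1126 + F)*(4 + F) (U(F) = ((F - 1126)*(F + 4))*F**2 = ((-1126 + F)*(4 + F))*F**2 = F**2*(-1126 + F)*(4 + F))
((-923424 + U(413))*(1421881 + 554527) + 581689)/(-3745630 - 4864851) = ((-923424 + 413**2*(-4504 + 413**2 - 1122*413))*(1421881 + 554527) + 581689)/(-3745630 - 4864851) = ((-923424 + 170569*(-4504 + 170569 - 463386))*1976408 + 581689)/(-8610481) = ((-923424 + 170569*(-297321))*1976408 + 581689)*(-1/8610481) = ((-923424 - 50713745649)*1976408 + 581689)*(-1/8610481) = (-50714669073*1976408 + 581689)*(-1/8610481) = (-100232877673229784 + 581689)*(-1/8610481) = -100232877672648095*(-1/8610481) = 100232877672648095/8610481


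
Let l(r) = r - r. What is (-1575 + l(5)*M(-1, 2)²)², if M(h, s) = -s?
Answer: 2480625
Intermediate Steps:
l(r) = 0
(-1575 + l(5)*M(-1, 2)²)² = (-1575 + 0*(-1*2)²)² = (-1575 + 0*(-2)²)² = (-1575 + 0*4)² = (-1575 + 0)² = (-1575)² = 2480625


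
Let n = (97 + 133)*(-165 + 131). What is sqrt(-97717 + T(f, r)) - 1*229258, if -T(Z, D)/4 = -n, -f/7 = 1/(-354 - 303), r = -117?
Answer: -229258 + 3*I*sqrt(14333) ≈ -2.2926e+5 + 359.16*I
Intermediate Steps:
n = -7820 (n = 230*(-34) = -7820)
f = 7/657 (f = -7/(-354 - 303) = -7/(-657) = -7*(-1/657) = 7/657 ≈ 0.010654)
T(Z, D) = -31280 (T(Z, D) = -(-4)*(-7820) = -4*7820 = -31280)
sqrt(-97717 + T(f, r)) - 1*229258 = sqrt(-97717 - 31280) - 1*229258 = sqrt(-128997) - 229258 = 3*I*sqrt(14333) - 229258 = -229258 + 3*I*sqrt(14333)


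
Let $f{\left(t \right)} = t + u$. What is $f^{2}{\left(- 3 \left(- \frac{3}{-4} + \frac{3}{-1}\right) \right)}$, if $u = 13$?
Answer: $\frac{6241}{16} \approx 390.06$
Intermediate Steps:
$f{\left(t \right)} = 13 + t$ ($f{\left(t \right)} = t + 13 = 13 + t$)
$f^{2}{\left(- 3 \left(- \frac{3}{-4} + \frac{3}{-1}\right) \right)} = \left(13 - 3 \left(- \frac{3}{-4} + \frac{3}{-1}\right)\right)^{2} = \left(13 - 3 \left(\left(-3\right) \left(- \frac{1}{4}\right) + 3 \left(-1\right)\right)\right)^{2} = \left(13 - 3 \left(\frac{3}{4} - 3\right)\right)^{2} = \left(13 - - \frac{27}{4}\right)^{2} = \left(13 + \frac{27}{4}\right)^{2} = \left(\frac{79}{4}\right)^{2} = \frac{6241}{16}$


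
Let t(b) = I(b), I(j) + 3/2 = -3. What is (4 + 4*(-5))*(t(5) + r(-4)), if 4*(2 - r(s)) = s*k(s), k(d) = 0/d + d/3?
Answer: 184/3 ≈ 61.333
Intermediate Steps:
I(j) = -9/2 (I(j) = -3/2 - 3 = -9/2)
t(b) = -9/2
k(d) = d/3 (k(d) = 0 + d*(⅓) = 0 + d/3 = d/3)
r(s) = 2 - s²/12 (r(s) = 2 - s*s/3/4 = 2 - s²/12)
(4 + 4*(-5))*(t(5) + r(-4)) = (4 + 4*(-5))*(-9/2 + (2 - 1/12*(-4)²)) = (4 - 20)*(-9/2 + (2 - 1/12*16)) = -16*(-9/2 + (2 - 4/3)) = -16*(-9/2 + ⅔) = -16*(-23/6) = 184/3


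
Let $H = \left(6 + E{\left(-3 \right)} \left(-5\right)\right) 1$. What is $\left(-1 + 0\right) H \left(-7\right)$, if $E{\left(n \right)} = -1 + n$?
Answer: $182$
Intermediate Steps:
$H = 26$ ($H = \left(6 + \left(-1 - 3\right) \left(-5\right)\right) 1 = \left(6 - -20\right) 1 = \left(6 + 20\right) 1 = 26 \cdot 1 = 26$)
$\left(-1 + 0\right) H \left(-7\right) = \left(-1 + 0\right) 26 \left(-7\right) = \left(-1\right) 26 \left(-7\right) = \left(-26\right) \left(-7\right) = 182$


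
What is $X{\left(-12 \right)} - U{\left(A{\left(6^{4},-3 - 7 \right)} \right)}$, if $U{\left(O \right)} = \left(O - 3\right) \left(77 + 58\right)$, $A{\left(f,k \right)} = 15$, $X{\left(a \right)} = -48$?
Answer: $-1668$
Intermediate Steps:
$U{\left(O \right)} = -405 + 135 O$ ($U{\left(O \right)} = \left(-3 + O\right) 135 = -405 + 135 O$)
$X{\left(-12 \right)} - U{\left(A{\left(6^{4},-3 - 7 \right)} \right)} = -48 - \left(-405 + 135 \cdot 15\right) = -48 - \left(-405 + 2025\right) = -48 - 1620 = -1668$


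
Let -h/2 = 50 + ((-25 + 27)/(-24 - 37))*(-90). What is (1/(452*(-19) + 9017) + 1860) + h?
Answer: 45903061/26169 ≈ 1754.1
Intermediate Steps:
h = -6460/61 (h = -2*(50 + ((-25 + 27)/(-24 - 37))*(-90)) = -2*(50 + (2/(-61))*(-90)) = -2*(50 + (2*(-1/61))*(-90)) = -2*(50 - 2/61*(-90)) = -2*(50 + 180/61) = -2*3230/61 = -6460/61 ≈ -105.90)
(1/(452*(-19) + 9017) + 1860) + h = (1/(452*(-19) + 9017) + 1860) - 6460/61 = (1/(-8588 + 9017) + 1860) - 6460/61 = (1/429 + 1860) - 6460/61 = 797941/429 - 6460/61 = 45903061/26169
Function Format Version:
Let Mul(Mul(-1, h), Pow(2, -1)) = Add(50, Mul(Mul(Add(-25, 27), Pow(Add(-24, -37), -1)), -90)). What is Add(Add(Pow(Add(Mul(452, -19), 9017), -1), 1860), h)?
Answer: Rational(45903061, 26169) ≈ 1754.1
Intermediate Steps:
h = Rational(-6460, 61) (h = Mul(-2, Add(50, Mul(Mul(Add(-25, 27), Pow(Add(-24, -37), -1)), -90))) = Mul(-2, Add(50, Mul(Mul(2, Pow(-61, -1)), -90))) = Mul(-2, Add(50, Mul(Mul(2, Rational(-1, 61)), -90))) = Mul(-2, Add(50, Mul(Rational(-2, 61), -90))) = Mul(-2, Add(50, Rational(180, 61))) = Mul(-2, Rational(3230, 61)) = Rational(-6460, 61) ≈ -105.90)
Add(Add(Pow(Add(Mul(452, -19), 9017), -1), 1860), h) = Add(Add(Pow(Add(Mul(452, -19), 9017), -1), 1860), Rational(-6460, 61)) = Add(Add(Pow(Add(-8588, 9017), -1), 1860), Rational(-6460, 61)) = Add(Add(Pow(429, -1), 1860), Rational(-6460, 61)) = Add(Add(Rational(1, 429), 1860), Rational(-6460, 61)) = Add(Rational(797941, 429), Rational(-6460, 61)) = Rational(45903061, 26169)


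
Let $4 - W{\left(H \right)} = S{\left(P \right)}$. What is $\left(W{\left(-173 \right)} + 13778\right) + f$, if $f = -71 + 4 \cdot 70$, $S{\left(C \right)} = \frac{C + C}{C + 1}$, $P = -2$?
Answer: $13987$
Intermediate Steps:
$S{\left(C \right)} = \frac{2 C}{1 + C}$
$W{\left(H \right)} = 0$ ($W{\left(H \right)} = 4 - 2 \left(-2\right) \frac{1}{1 - 2} = 4 - 2 \left(-2\right) \frac{1}{-1} = 4 - 2 \left(-2\right) \left(-1\right) = 4 - 4 = 0$)
$f = 209$ ($f = -71 + 280 = 209$)
$\left(W{\left(-173 \right)} + 13778\right) + f = \left(0 + 13778\right) + 209 = 13778 + 209 = 13987$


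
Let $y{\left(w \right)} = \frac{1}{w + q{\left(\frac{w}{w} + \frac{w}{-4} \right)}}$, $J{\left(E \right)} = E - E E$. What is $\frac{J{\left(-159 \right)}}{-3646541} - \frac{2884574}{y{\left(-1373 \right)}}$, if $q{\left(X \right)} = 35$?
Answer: $\frac{14074043825743932}{3646541} \approx 3.8596 \cdot 10^{9}$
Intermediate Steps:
$J{\left(E \right)} = E - E^{2}$
$y{\left(w \right)} = \frac{1}{35 + w}$ ($y{\left(w \right)} = \frac{1}{w + 35} = \frac{1}{35 + w}$)
$\frac{J{\left(-159 \right)}}{-3646541} - \frac{2884574}{y{\left(-1373 \right)}} = \frac{\left(-159\right) \left(1 - -159\right)}{-3646541} - \frac{2884574}{\frac{1}{35 - 1373}} = - 159 \left(1 + 159\right) \left(- \frac{1}{3646541}\right) - \frac{2884574}{\frac{1}{-1338}} = \left(-159\right) 160 \left(- \frac{1}{3646541}\right) - \frac{2884574}{- \frac{1}{1338}} = \left(-25440\right) \left(- \frac{1}{3646541}\right) - -3859560012 = \frac{25440}{3646541} + 3859560012 = \frac{14074043825743932}{3646541}$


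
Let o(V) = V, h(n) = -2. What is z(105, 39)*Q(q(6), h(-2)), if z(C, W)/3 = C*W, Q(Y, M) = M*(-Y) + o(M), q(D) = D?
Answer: 122850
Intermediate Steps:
Q(Y, M) = M - M*Y (Q(Y, M) = M*(-Y) + M = -M*Y + M = M - M*Y)
z(C, W) = 3*C*W (z(C, W) = 3*(C*W) = 3*C*W)
z(105, 39)*Q(q(6), h(-2)) = (3*105*39)*(-2*(1 - 1*6)) = 12285*(-2*(1 - 6)) = 12285*(-2*(-5)) = 12285*10 = 122850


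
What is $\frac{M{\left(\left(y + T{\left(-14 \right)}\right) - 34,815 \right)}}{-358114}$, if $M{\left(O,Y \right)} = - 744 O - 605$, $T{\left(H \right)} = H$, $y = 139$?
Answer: $\frac{68309}{358114} \approx 0.19075$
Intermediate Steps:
$M{\left(O,Y \right)} = -605 - 744 O$
$\frac{M{\left(\left(y + T{\left(-14 \right)}\right) - 34,815 \right)}}{-358114} = \frac{-605 - 744 \left(\left(139 - 14\right) - 34\right)}{-358114} = \left(-605 - 744 \left(125 - 34\right)\right) \left(- \frac{1}{358114}\right) = \left(-605 - 67704\right) \left(- \frac{1}{358114}\right) = \left(-68309\right) \left(- \frac{1}{358114}\right) = \frac{68309}{358114}$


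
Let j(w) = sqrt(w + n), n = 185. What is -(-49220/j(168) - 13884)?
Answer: 13884 + 49220*sqrt(353)/353 ≈ 16504.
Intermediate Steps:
j(w) = sqrt(185 + w) (j(w) = sqrt(w + 185) = sqrt(185 + w))
-(-49220/j(168) - 13884) = -(-49220/sqrt(185 + 168) - 13884) = -(-49220*sqrt(353)/353 - 13884) = -(-13884 - 49220*sqrt(353)/353) = 13884 + 49220*sqrt(353)/353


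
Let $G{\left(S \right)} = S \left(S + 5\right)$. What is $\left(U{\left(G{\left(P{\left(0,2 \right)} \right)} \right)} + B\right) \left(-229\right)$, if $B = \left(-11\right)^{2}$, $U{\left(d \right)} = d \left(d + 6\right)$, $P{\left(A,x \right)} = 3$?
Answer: $-192589$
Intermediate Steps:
$G{\left(S \right)} = S \left(5 + S\right)$
$U{\left(d \right)} = d \left(6 + d\right)$
$B = 121$
$\left(U{\left(G{\left(P{\left(0,2 \right)} \right)} \right)} + B\right) \left(-229\right) = \left(3 \left(5 + 3\right) \left(6 + 3 \left(5 + 3\right)\right) + 121\right) \left(-229\right) = \left(3 \cdot 8 \left(6 + 3 \cdot 8\right) + 121\right) \left(-229\right) = \left(24 \left(6 + 24\right) + 121\right) \left(-229\right) = \left(24 \cdot 30 + 121\right) \left(-229\right) = \left(720 + 121\right) \left(-229\right) = 841 \left(-229\right) = -192589$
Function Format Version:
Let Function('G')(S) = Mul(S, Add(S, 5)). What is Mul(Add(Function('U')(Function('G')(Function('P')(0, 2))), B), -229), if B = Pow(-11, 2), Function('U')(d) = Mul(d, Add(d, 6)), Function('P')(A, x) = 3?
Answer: -192589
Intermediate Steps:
Function('G')(S) = Mul(S, Add(5, S))
Function('U')(d) = Mul(d, Add(6, d))
B = 121
Mul(Add(Function('U')(Function('G')(Function('P')(0, 2))), B), -229) = Mul(Add(Mul(Mul(3, Add(5, 3)), Add(6, Mul(3, Add(5, 3)))), 121), -229) = Mul(Add(Mul(Mul(3, 8), Add(6, Mul(3, 8))), 121), -229) = Mul(Add(Mul(24, Add(6, 24)), 121), -229) = Mul(Add(Mul(24, 30), 121), -229) = Mul(Add(720, 121), -229) = Mul(841, -229) = -192589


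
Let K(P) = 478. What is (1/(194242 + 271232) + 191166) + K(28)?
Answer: 89205299257/465474 ≈ 1.9164e+5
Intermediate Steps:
(1/(194242 + 271232) + 191166) + K(28) = (1/(194242 + 271232) + 191166) + 478 = (1/465474 + 191166) + 478 = 88982802685/465474 + 478 = 89205299257/465474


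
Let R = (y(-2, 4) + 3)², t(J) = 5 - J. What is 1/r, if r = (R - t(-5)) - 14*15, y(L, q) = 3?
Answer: -1/184 ≈ -0.0054348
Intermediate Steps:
R = 36 (R = (3 + 3)² = 6² = 36)
r = -184 (r = (36 - (5 - 1*(-5))) - 14*15 = (36 - (5 + 5)) - 210 = (36 - 1*10) - 210 = (36 - 10) - 210 = 26 - 210 = -184)
1/r = 1/(-184) = -1/184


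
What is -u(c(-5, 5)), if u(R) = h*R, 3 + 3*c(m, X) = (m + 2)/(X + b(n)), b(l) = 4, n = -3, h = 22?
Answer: 220/9 ≈ 24.444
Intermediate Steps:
c(m, X) = -1 + (2 + m)/(3*(4 + X)) (c(m, X) = -1 + ((m + 2)/(X + 4))/3 = -1 + ((2 + m)/(4 + X))/3 = -1 + (2 + m)/(3*(4 + X)))
u(R) = 22*R
-u(c(-5, 5)) = -22*(-10 - 5 - 3*5)/(3*(4 + 5)) = -22*(⅓)*(-10 - 5 - 15)/9 = -22*(⅓)*(⅑)*(-30) = -22*(-10)/9 = -1*(-220/9) = 220/9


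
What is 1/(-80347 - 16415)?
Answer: -1/96762 ≈ -1.0335e-5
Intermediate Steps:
1/(-80347 - 16415) = 1/(-96762) = -1/96762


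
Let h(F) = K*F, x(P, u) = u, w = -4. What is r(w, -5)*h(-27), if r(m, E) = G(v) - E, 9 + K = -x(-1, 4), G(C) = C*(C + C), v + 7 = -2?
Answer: 58617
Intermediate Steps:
v = -9 (v = -7 - 2 = -9)
G(C) = 2*C² (G(C) = C*(2*C) = 2*C²)
K = -13 (K = -9 - 1*4 = -9 - 4 = -13)
r(m, E) = 162 - E (r(m, E) = 2*(-9)² - E = 2*81 - E = 162 - E)
h(F) = -13*F
r(w, -5)*h(-27) = (162 - 1*(-5))*(-13*(-27)) = (162 + 5)*351 = 167*351 = 58617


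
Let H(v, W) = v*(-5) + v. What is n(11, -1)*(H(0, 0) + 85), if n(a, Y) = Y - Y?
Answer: 0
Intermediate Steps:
H(v, W) = -4*v (H(v, W) = -5*v + v = -4*v)
n(a, Y) = 0
n(11, -1)*(H(0, 0) + 85) = 0*(-4*0 + 85) = 0*(0 + 85) = 0*85 = 0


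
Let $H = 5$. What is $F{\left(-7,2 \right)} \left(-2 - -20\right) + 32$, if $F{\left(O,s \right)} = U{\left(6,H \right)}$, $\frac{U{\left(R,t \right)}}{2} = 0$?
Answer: $32$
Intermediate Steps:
$U{\left(R,t \right)} = 0$ ($U{\left(R,t \right)} = 2 \cdot 0 = 0$)
$F{\left(O,s \right)} = 0$
$F{\left(-7,2 \right)} \left(-2 - -20\right) + 32 = 0 \left(-2 - -20\right) + 32 = 0 \left(-2 + 20\right) + 32 = 0 \cdot 18 + 32 = 0 + 32 = 32$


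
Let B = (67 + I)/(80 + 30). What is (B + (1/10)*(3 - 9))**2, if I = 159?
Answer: 256/121 ≈ 2.1157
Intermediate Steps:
B = 113/55 (B = (67 + 159)/(80 + 30) = 226/110 = 226*(1/110) = 113/55 ≈ 2.0545)
(B + (1/10)*(3 - 9))**2 = (113/55 + (1/10)*(3 - 9))**2 = (113/55 + (1*(1/10))*(-6))**2 = (113/55 + (1/10)*(-6))**2 = (113/55 - 3/5)**2 = (16/11)**2 = 256/121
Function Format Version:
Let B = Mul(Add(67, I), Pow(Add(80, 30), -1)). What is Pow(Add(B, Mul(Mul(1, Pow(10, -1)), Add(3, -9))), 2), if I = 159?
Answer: Rational(256, 121) ≈ 2.1157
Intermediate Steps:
B = Rational(113, 55) (B = Mul(Add(67, 159), Pow(Add(80, 30), -1)) = Mul(226, Pow(110, -1)) = Mul(226, Rational(1, 110)) = Rational(113, 55) ≈ 2.0545)
Pow(Add(B, Mul(Mul(1, Pow(10, -1)), Add(3, -9))), 2) = Pow(Add(Rational(113, 55), Mul(Mul(1, Pow(10, -1)), Add(3, -9))), 2) = Pow(Add(Rational(113, 55), Mul(Mul(1, Rational(1, 10)), -6)), 2) = Pow(Add(Rational(113, 55), Mul(Rational(1, 10), -6)), 2) = Pow(Add(Rational(113, 55), Rational(-3, 5)), 2) = Pow(Rational(16, 11), 2) = Rational(256, 121)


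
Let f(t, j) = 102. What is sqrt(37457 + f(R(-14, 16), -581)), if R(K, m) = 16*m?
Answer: 23*sqrt(71) ≈ 193.80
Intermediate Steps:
sqrt(37457 + f(R(-14, 16), -581)) = sqrt(37457 + 102) = sqrt(37559) = 23*sqrt(71)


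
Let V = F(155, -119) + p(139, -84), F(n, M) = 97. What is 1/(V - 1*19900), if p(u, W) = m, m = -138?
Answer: -1/19941 ≈ -5.0148e-5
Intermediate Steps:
p(u, W) = -138
V = -41 (V = 97 - 138 = -41)
1/(V - 1*19900) = 1/(-41 - 1*19900) = 1/(-41 - 19900) = 1/(-19941) = -1/19941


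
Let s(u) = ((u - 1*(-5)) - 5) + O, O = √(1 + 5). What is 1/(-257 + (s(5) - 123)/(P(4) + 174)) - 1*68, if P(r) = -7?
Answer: -125955655863/1852183363 - 167*√6/1852183363 ≈ -68.004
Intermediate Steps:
O = √6 ≈ 2.4495
s(u) = u + √6 (s(u) = ((u - 1*(-5)) - 5) + √6 = ((u + 5) - 5) + √6 = ((5 + u) - 5) + √6 = u + √6)
1/(-257 + (s(5) - 123)/(P(4) + 174)) - 1*68 = 1/(-257 + ((5 + √6) - 123)/(-7 + 174)) - 1*68 = 1/(-257 + (-118 + √6)/167) - 68 = 1/(-257 + (-118 + √6)*(1/167)) - 68 = 1/(-257 + (-118/167 + √6/167)) - 68 = 1/(-43037/167 + √6/167) - 68 = -68 + 1/(-43037/167 + √6/167)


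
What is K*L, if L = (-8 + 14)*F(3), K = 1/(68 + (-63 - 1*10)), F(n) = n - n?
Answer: 0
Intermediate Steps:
F(n) = 0
K = -⅕ (K = 1/(68 + (-63 - 10)) = 1/(68 - 73) = 1/(-5) = -⅕ ≈ -0.20000)
L = 0 (L = (-8 + 14)*0 = 6*0 = 0)
K*L = -⅕*0 = 0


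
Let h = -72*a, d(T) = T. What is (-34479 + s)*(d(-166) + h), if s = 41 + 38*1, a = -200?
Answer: -489649600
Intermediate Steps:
h = 14400 (h = -72*(-200) = 14400)
s = 79 (s = 41 + 38 = 79)
(-34479 + s)*(d(-166) + h) = (-34479 + 79)*(-166 + 14400) = -34400*14234 = -489649600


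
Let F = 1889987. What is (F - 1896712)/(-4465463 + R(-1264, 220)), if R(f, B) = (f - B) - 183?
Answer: 1345/893426 ≈ 0.0015054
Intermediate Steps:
R(f, B) = -183 + f - B
(F - 1896712)/(-4465463 + R(-1264, 220)) = (1889987 - 1896712)/(-4465463 + (-183 - 1264 - 1*220)) = -6725/(-4465463 + (-183 - 1264 - 220)) = -6725/(-4465463 - 1667) = -6725/(-4467130) = -6725*(-1/4467130) = 1345/893426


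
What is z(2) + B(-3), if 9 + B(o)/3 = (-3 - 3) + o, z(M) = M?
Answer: -52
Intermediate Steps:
B(o) = -45 + 3*o (B(o) = -27 + 3*((-3 - 3) + o) = -27 + 3*(-6 + o) = -27 + (-18 + 3*o) = -45 + 3*o)
z(2) + B(-3) = 2 + (-45 + 3*(-3)) = 2 + (-45 - 9) = 2 - 54 = -52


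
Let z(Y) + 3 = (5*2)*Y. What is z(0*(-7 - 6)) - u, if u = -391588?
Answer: 391585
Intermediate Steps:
z(Y) = -3 + 10*Y (z(Y) = -3 + (5*2)*Y = -3 + 10*Y)
z(0*(-7 - 6)) - u = (-3 + 10*(0*(-7 - 6))) - 1*(-391588) = (-3 + 10*(0*(-13))) + 391588 = (-3 + 10*0) + 391588 = (-3 + 0) + 391588 = -3 + 391588 = 391585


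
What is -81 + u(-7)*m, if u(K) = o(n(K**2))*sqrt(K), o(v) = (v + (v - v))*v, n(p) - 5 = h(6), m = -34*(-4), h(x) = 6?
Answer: -81 + 16456*I*sqrt(7) ≈ -81.0 + 43539.0*I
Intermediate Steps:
m = 136
n(p) = 11 (n(p) = 5 + 6 = 11)
o(v) = v**2 (o(v) = (v + 0)*v = v*v = v**2)
u(K) = 121*sqrt(K) (u(K) = 11**2*sqrt(K) = 121*sqrt(K))
-81 + u(-7)*m = -81 + (121*sqrt(-7))*136 = -81 + (121*(I*sqrt(7)))*136 = -81 + (121*I*sqrt(7))*136 = -81 + 16456*I*sqrt(7)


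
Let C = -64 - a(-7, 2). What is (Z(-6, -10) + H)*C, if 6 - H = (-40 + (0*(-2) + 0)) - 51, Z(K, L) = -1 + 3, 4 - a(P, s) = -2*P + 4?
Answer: -4950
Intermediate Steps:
a(P, s) = 2*P (a(P, s) = 4 - (-2*P + 4) = 4 - (4 - 2*P) = 4 + (-4 + 2*P) = 2*P)
Z(K, L) = 2
C = -50 (C = -64 - 2*(-7) = -64 - 1*(-14) = -64 + 14 = -50)
H = 97 (H = 6 - ((-40 + (0*(-2) + 0)) - 51) = 6 - ((-40 + (0 + 0)) - 51) = 6 - ((-40 + 0) - 51) = 6 - (-40 - 51) = 6 - 1*(-91) = 6 + 91 = 97)
(Z(-6, -10) + H)*C = (2 + 97)*(-50) = 99*(-50) = -4950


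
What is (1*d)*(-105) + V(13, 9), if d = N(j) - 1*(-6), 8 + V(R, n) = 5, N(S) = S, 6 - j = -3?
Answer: -1578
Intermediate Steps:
j = 9 (j = 6 - 1*(-3) = 6 + 3 = 9)
V(R, n) = -3 (V(R, n) = -8 + 5 = -3)
d = 15 (d = 9 - 1*(-6) = 9 + 6 = 15)
(1*d)*(-105) + V(13, 9) = (1*15)*(-105) - 3 = 15*(-105) - 3 = -1575 - 3 = -1578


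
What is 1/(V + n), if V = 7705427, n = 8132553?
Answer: 1/15837980 ≈ 6.3139e-8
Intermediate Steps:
1/(V + n) = 1/(7705427 + 8132553) = 1/15837980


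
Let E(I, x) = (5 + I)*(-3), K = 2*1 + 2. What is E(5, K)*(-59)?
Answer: 1770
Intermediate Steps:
K = 4 (K = 2 + 2 = 4)
E(I, x) = -15 - 3*I
E(5, K)*(-59) = (-15 - 3*5)*(-59) = (-15 - 15)*(-59) = -30*(-59) = 1770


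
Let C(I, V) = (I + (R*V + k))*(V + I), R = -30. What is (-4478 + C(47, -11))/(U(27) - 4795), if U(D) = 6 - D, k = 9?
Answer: -4709/2408 ≈ -1.9556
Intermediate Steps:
C(I, V) = (I + V)*(9 + I - 30*V) (C(I, V) = (I + (-30*V + 9))*(V + I) = (I + (9 - 30*V))*(I + V) = (9 + I - 30*V)*(I + V) = (I + V)*(9 + I - 30*V))
(-4478 + C(47, -11))/(U(27) - 4795) = (-4478 + (47² - 30*(-11)² + 9*47 + 9*(-11) - 29*47*(-11)))/((6 - 1*27) - 4795) = (-4478 + (2209 - 30*121 + 423 - 99 + 14993))/((6 - 27) - 4795) = (-4478 + (2209 - 3630 + 423 - 99 + 14993))/(-21 - 4795) = (-4478 + 13896)/(-4816) = 9418*(-1/4816) = -4709/2408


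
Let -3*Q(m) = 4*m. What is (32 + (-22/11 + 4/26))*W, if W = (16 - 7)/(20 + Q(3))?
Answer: 441/26 ≈ 16.962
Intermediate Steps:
Q(m) = -4*m/3
W = 9/16 (W = (16 - 7)/(20 - 4/3*3) = 9/(20 - 4) = 9/16 ≈ 0.56250)
(32 + (-22/11 + 4/26))*W = (32 + (-22/11 + 4/26))*(9/16) = (32 + (-22*1/11 + 4*(1/26)))*(9/16) = (32 + (-2 + 2/13))*(9/16) = (32 - 24/13)*(9/16) = (392/13)*(9/16) = 441/26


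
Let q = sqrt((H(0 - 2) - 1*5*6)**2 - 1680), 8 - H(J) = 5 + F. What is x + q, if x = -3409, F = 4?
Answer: -3409 + I*sqrt(719) ≈ -3409.0 + 26.814*I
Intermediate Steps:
H(J) = -1 (H(J) = 8 - (5 + 4) = 8 - 1*9 = 8 - 9 = -1)
q = I*sqrt(719) (q = sqrt((-1 - 1*5*6)**2 - 1680) = sqrt((-1 - 5*6)**2 - 1680) = sqrt((-1 - 30)**2 - 1680) = sqrt((-31)**2 - 1680) = sqrt(961 - 1680) = sqrt(-719) = I*sqrt(719) ≈ 26.814*I)
x + q = -3409 + I*sqrt(719)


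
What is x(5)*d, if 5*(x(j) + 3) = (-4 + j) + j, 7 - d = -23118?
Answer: -41625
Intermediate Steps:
d = 23125 (d = 7 - 1*(-23118) = 7 + 23118 = 23125)
x(j) = -19/5 + 2*j/5 (x(j) = -3 + ((-4 + j) + j)/5 = -3 + (-4 + 2*j)/5 = -3 + (-⅘ + 2*j/5) = -19/5 + 2*j/5)
x(5)*d = (-19/5 + (⅖)*5)*23125 = (-19/5 + 2)*23125 = -9/5*23125 = -41625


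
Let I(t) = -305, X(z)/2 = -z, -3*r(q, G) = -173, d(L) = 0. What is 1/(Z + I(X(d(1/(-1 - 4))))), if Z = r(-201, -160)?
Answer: -3/742 ≈ -0.0040431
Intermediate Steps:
r(q, G) = 173/3 (r(q, G) = -⅓*(-173) = 173/3)
X(z) = -2*z (X(z) = 2*(-z) = -2*z)
Z = 173/3 ≈ 57.667
1/(Z + I(X(d(1/(-1 - 4))))) = 1/(173/3 - 305) = 1/(-742/3) = -3/742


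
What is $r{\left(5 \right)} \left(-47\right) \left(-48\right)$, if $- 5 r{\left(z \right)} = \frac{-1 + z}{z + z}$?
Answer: $- \frac{4512}{25} \approx -180.48$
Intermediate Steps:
$r{\left(z \right)} = - \frac{-1 + z}{10 z}$ ($r{\left(z \right)} = - \frac{\left(-1 + z\right) \frac{1}{z + z}}{5} = - \frac{\left(-1 + z\right) \frac{1}{2 z}}{5} = - \frac{\frac{1}{2} \frac{1}{z} \left(-1 + z\right)}{5} = - \frac{-1 + z}{10 z}$)
$r{\left(5 \right)} \left(-47\right) \left(-48\right) = \frac{1 - 5}{10 \cdot 5} \left(-47\right) \left(-48\right) = \frac{1}{10} \cdot \frac{1}{5} \left(1 - 5\right) \left(-47\right) \left(-48\right) = \frac{1}{10} \cdot \frac{1}{5} \left(-4\right) \left(-47\right) \left(-48\right) = \left(- \frac{2}{25}\right) \left(-47\right) \left(-48\right) = \frac{94}{25} \left(-48\right) = - \frac{4512}{25}$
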